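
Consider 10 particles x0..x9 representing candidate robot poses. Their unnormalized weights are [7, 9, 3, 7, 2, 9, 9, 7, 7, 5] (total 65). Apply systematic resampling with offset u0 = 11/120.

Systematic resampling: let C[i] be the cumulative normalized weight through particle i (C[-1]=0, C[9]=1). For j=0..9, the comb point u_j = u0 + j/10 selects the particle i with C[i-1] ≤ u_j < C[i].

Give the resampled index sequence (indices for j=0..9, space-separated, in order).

C = [7/65, 16/65, 19/65, 2/5, 28/65, 37/65, 46/65, 53/65, 12/13, 1]
j=0: u_0=11/120 ∈ [0, 7/65) → index 0
j=1: u_1=23/120 ∈ [7/65, 16/65) → index 1
j=2: u_2=7/24 ∈ [16/65, 19/65) → index 2
j=3: u_3=47/120 ∈ [19/65, 2/5) → index 3
j=4: u_4=59/120 ∈ [28/65, 37/65) → index 5
j=5: u_5=71/120 ∈ [37/65, 46/65) → index 6
j=6: u_6=83/120 ∈ [37/65, 46/65) → index 6
j=7: u_7=19/24 ∈ [46/65, 53/65) → index 7
j=8: u_8=107/120 ∈ [53/65, 12/13) → index 8
j=9: u_9=119/120 ∈ [12/13, 1) → index 9

0 1 2 3 5 6 6 7 8 9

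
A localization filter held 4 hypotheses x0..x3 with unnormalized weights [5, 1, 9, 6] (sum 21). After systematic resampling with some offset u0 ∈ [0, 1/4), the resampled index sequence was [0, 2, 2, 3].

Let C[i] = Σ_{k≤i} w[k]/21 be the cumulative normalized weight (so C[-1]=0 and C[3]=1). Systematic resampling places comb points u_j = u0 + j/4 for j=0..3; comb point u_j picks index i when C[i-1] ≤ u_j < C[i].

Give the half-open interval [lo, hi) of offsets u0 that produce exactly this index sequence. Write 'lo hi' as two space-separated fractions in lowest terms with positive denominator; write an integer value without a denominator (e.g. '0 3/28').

1/28 3/14

C = [5/21, 2/7, 5/7, 1]
j=0 picked index 0: u0 ∈ [0, 5/21)
j=1 picked index 2: u0 ∈ [1/28, 13/28)
j=2 picked index 2: u0 ∈ [-3/14, 3/14)
j=3 picked index 3: u0 ∈ [-1/28, 1/4)
intersection: [1/28, 3/14)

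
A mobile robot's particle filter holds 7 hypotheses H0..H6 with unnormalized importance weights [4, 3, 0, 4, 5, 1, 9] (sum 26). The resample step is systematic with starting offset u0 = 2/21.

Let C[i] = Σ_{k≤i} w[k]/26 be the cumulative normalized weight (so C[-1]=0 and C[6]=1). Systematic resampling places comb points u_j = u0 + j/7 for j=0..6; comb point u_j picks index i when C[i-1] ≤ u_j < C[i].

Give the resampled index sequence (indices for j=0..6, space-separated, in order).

C = [2/13, 7/26, 7/26, 11/26, 8/13, 17/26, 1]
j=0: u_0=2/21 ∈ [0, 2/13) → index 0
j=1: u_1=5/21 ∈ [2/13, 7/26) → index 1
j=2: u_2=8/21 ∈ [7/26, 11/26) → index 3
j=3: u_3=11/21 ∈ [11/26, 8/13) → index 4
j=4: u_4=2/3 ∈ [17/26, 1) → index 6
j=5: u_5=17/21 ∈ [17/26, 1) → index 6
j=6: u_6=20/21 ∈ [17/26, 1) → index 6

0 1 3 4 6 6 6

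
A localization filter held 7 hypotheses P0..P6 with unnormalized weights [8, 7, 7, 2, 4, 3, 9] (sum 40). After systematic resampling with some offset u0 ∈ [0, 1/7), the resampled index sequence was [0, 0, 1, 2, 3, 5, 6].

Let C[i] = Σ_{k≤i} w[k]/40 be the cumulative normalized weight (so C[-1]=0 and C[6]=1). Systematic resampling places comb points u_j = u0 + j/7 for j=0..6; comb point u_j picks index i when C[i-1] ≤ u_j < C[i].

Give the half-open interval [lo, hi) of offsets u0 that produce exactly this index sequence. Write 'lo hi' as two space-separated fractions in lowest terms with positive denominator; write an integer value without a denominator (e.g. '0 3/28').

C = [1/5, 3/8, 11/20, 3/5, 7/10, 31/40, 1]
j=0 picked index 0: u0 ∈ [0, 1/5)
j=1 picked index 0: u0 ∈ [-1/7, 2/35)
j=2 picked index 1: u0 ∈ [-3/35, 5/56)
j=3 picked index 2: u0 ∈ [-3/56, 17/140)
j=4 picked index 3: u0 ∈ [-3/140, 1/35)
j=5 picked index 5: u0 ∈ [-1/70, 17/280)
j=6 picked index 6: u0 ∈ [-23/280, 1/7)
intersection: [0, 1/35)

0 1/35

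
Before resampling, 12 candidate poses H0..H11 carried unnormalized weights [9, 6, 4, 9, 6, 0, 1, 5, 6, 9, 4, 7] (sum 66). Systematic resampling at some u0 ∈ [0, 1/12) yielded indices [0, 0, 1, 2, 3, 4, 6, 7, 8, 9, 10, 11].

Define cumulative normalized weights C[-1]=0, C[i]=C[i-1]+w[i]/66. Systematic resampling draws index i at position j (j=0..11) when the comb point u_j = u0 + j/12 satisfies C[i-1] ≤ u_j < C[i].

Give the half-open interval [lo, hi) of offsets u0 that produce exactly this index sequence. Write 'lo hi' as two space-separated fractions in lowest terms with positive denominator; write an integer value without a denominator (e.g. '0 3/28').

1/66 1/44

C = [3/22, 5/22, 19/66, 14/33, 17/33, 17/33, 35/66, 20/33, 23/33, 5/6, 59/66, 1]
j=0 picked index 0: u0 ∈ [0, 3/22)
j=1 picked index 0: u0 ∈ [-1/12, 7/132)
j=2 picked index 1: u0 ∈ [-1/33, 2/33)
j=3 picked index 2: u0 ∈ [-1/44, 5/132)
j=4 picked index 3: u0 ∈ [-1/22, 1/11)
j=5 picked index 4: u0 ∈ [1/132, 13/132)
j=6 picked index 6: u0 ∈ [1/66, 1/33)
j=7 picked index 7: u0 ∈ [-7/132, 1/44)
j=8 picked index 8: u0 ∈ [-2/33, 1/33)
j=9 picked index 9: u0 ∈ [-7/132, 1/12)
j=10 picked index 10: u0 ∈ [0, 2/33)
j=11 picked index 11: u0 ∈ [-1/44, 1/12)
intersection: [1/66, 1/44)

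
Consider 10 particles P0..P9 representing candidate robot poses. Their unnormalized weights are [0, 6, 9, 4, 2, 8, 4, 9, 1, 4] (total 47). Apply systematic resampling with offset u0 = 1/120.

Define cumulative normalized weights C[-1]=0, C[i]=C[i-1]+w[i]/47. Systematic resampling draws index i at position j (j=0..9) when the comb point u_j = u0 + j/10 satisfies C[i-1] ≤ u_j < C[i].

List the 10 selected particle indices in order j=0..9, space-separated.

1 1 2 2 4 5 5 7 7 8

C = [0, 6/47, 15/47, 19/47, 21/47, 29/47, 33/47, 42/47, 43/47, 1]
j=0: u_0=1/120 ∈ [0, 6/47) → index 1
j=1: u_1=13/120 ∈ [0, 6/47) → index 1
j=2: u_2=5/24 ∈ [6/47, 15/47) → index 2
j=3: u_3=37/120 ∈ [6/47, 15/47) → index 2
j=4: u_4=49/120 ∈ [19/47, 21/47) → index 4
j=5: u_5=61/120 ∈ [21/47, 29/47) → index 5
j=6: u_6=73/120 ∈ [21/47, 29/47) → index 5
j=7: u_7=17/24 ∈ [33/47, 42/47) → index 7
j=8: u_8=97/120 ∈ [33/47, 42/47) → index 7
j=9: u_9=109/120 ∈ [42/47, 43/47) → index 8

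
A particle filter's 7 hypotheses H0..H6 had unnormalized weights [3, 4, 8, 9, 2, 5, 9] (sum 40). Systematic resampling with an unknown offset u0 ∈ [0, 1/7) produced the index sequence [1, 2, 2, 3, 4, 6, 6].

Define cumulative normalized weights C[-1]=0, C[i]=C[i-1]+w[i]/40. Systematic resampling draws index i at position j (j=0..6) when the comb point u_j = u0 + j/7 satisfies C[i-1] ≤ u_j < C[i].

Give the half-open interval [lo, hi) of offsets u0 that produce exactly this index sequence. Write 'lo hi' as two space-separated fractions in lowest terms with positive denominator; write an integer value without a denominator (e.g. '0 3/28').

C = [3/40, 7/40, 3/8, 3/5, 13/20, 31/40, 1]
j=0 picked index 1: u0 ∈ [3/40, 7/40)
j=1 picked index 2: u0 ∈ [9/280, 13/56)
j=2 picked index 2: u0 ∈ [-31/280, 5/56)
j=3 picked index 3: u0 ∈ [-3/56, 6/35)
j=4 picked index 4: u0 ∈ [1/35, 11/140)
j=5 picked index 6: u0 ∈ [17/280, 2/7)
j=6 picked index 6: u0 ∈ [-23/280, 1/7)
intersection: [3/40, 11/140)

3/40 11/140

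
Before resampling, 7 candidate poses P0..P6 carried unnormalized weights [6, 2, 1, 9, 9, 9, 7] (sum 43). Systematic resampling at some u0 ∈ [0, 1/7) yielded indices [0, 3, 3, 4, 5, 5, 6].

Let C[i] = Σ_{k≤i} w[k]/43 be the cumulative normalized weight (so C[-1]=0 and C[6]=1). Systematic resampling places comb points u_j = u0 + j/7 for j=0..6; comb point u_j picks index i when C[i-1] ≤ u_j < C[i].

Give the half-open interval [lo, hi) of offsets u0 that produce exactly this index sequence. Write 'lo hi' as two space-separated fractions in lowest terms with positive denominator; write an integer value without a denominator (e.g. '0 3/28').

C = [6/43, 8/43, 9/43, 18/43, 27/43, 36/43, 1]
j=0 picked index 0: u0 ∈ [0, 6/43)
j=1 picked index 3: u0 ∈ [20/301, 83/301)
j=2 picked index 3: u0 ∈ [-23/301, 40/301)
j=3 picked index 4: u0 ∈ [-3/301, 60/301)
j=4 picked index 5: u0 ∈ [17/301, 80/301)
j=5 picked index 5: u0 ∈ [-26/301, 37/301)
j=6 picked index 6: u0 ∈ [-6/301, 1/7)
intersection: [20/301, 37/301)

20/301 37/301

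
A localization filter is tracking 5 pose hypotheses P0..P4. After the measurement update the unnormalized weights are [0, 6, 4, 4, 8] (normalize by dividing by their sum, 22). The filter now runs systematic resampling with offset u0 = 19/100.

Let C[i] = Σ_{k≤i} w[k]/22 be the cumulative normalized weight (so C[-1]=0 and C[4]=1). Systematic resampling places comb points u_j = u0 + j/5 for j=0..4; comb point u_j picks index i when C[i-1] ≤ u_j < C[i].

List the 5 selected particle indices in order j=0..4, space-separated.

1 2 3 4 4

C = [0, 3/11, 5/11, 7/11, 1]
j=0: u_0=19/100 ∈ [0, 3/11) → index 1
j=1: u_1=39/100 ∈ [3/11, 5/11) → index 2
j=2: u_2=59/100 ∈ [5/11, 7/11) → index 3
j=3: u_3=79/100 ∈ [7/11, 1) → index 4
j=4: u_4=99/100 ∈ [7/11, 1) → index 4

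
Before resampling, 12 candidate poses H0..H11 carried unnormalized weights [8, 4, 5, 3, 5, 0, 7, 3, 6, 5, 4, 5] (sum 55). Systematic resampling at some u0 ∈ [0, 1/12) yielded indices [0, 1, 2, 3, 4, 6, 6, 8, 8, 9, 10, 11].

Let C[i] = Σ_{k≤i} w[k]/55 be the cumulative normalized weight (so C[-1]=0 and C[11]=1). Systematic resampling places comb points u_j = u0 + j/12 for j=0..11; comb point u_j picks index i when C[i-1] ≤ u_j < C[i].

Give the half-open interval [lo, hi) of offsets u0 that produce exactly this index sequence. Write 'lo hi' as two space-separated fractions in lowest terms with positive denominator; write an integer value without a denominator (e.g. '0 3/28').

41/660 5/66

C = [8/55, 12/55, 17/55, 4/11, 5/11, 5/11, 32/55, 7/11, 41/55, 46/55, 10/11, 1]
j=0 picked index 0: u0 ∈ [0, 8/55)
j=1 picked index 1: u0 ∈ [41/660, 89/660)
j=2 picked index 2: u0 ∈ [17/330, 47/330)
j=3 picked index 3: u0 ∈ [13/220, 5/44)
j=4 picked index 4: u0 ∈ [1/33, 4/33)
j=5 picked index 6: u0 ∈ [5/132, 109/660)
j=6 picked index 6: u0 ∈ [-1/22, 9/110)
j=7 picked index 8: u0 ∈ [7/132, 107/660)
j=8 picked index 8: u0 ∈ [-1/33, 13/165)
j=9 picked index 9: u0 ∈ [-1/220, 19/220)
j=10 picked index 10: u0 ∈ [1/330, 5/66)
j=11 picked index 11: u0 ∈ [-1/132, 1/12)
intersection: [41/660, 5/66)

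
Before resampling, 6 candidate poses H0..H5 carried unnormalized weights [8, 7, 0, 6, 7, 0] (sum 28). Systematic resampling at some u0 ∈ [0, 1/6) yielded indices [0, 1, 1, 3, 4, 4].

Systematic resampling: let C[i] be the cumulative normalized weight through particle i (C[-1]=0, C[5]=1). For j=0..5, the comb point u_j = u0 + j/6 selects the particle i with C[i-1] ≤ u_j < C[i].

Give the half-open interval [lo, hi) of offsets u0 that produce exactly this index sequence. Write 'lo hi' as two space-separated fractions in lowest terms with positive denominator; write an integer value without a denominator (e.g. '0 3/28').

5/42 1/6

C = [2/7, 15/28, 15/28, 3/4, 1, 1]
j=0 picked index 0: u0 ∈ [0, 2/7)
j=1 picked index 1: u0 ∈ [5/42, 31/84)
j=2 picked index 1: u0 ∈ [-1/21, 17/84)
j=3 picked index 3: u0 ∈ [1/28, 1/4)
j=4 picked index 4: u0 ∈ [1/12, 1/3)
j=5 picked index 4: u0 ∈ [-1/12, 1/6)
intersection: [5/42, 1/6)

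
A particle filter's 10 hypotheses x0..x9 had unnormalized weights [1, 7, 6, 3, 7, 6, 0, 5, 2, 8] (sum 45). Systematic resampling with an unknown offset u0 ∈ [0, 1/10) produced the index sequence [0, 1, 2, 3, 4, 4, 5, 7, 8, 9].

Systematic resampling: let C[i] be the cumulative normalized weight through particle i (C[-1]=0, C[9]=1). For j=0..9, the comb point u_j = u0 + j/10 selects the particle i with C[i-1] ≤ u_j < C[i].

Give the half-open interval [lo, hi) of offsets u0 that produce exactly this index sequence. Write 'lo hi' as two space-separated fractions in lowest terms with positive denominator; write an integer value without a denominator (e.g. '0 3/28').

C = [1/45, 8/45, 14/45, 17/45, 8/15, 2/3, 2/3, 7/9, 37/45, 1]
j=0 picked index 0: u0 ∈ [0, 1/45)
j=1 picked index 1: u0 ∈ [-7/90, 7/90)
j=2 picked index 2: u0 ∈ [-1/45, 1/9)
j=3 picked index 3: u0 ∈ [1/90, 7/90)
j=4 picked index 4: u0 ∈ [-1/45, 2/15)
j=5 picked index 4: u0 ∈ [-11/90, 1/30)
j=6 picked index 5: u0 ∈ [-1/15, 1/15)
j=7 picked index 7: u0 ∈ [-1/30, 7/90)
j=8 picked index 8: u0 ∈ [-1/45, 1/45)
j=9 picked index 9: u0 ∈ [-7/90, 1/10)
intersection: [1/90, 1/45)

1/90 1/45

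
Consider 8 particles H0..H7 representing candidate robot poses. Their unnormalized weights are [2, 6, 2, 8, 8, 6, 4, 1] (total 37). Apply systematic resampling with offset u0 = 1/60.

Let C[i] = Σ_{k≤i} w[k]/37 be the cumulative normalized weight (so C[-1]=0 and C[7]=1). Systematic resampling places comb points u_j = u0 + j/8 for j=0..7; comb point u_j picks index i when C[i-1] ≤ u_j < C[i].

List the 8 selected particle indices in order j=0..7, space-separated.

C = [2/37, 8/37, 10/37, 18/37, 26/37, 32/37, 36/37, 1]
j=0: u_0=1/60 ∈ [0, 2/37) → index 0
j=1: u_1=17/120 ∈ [2/37, 8/37) → index 1
j=2: u_2=4/15 ∈ [8/37, 10/37) → index 2
j=3: u_3=47/120 ∈ [10/37, 18/37) → index 3
j=4: u_4=31/60 ∈ [18/37, 26/37) → index 4
j=5: u_5=77/120 ∈ [18/37, 26/37) → index 4
j=6: u_6=23/30 ∈ [26/37, 32/37) → index 5
j=7: u_7=107/120 ∈ [32/37, 36/37) → index 6

0 1 2 3 4 4 5 6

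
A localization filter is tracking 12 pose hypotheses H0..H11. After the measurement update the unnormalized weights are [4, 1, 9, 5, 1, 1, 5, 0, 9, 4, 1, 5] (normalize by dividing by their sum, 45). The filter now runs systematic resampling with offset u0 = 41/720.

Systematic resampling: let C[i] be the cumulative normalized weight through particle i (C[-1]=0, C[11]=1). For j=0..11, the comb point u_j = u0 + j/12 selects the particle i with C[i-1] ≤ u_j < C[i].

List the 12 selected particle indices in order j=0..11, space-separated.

0 2 2 2 3 6 6 8 8 9 11 11

C = [4/45, 1/9, 14/45, 19/45, 4/9, 7/15, 26/45, 26/45, 7/9, 13/15, 8/9, 1]
j=0: u_0=41/720 ∈ [0, 4/45) → index 0
j=1: u_1=101/720 ∈ [1/9, 14/45) → index 2
j=2: u_2=161/720 ∈ [1/9, 14/45) → index 2
j=3: u_3=221/720 ∈ [1/9, 14/45) → index 2
j=4: u_4=281/720 ∈ [14/45, 19/45) → index 3
j=5: u_5=341/720 ∈ [7/15, 26/45) → index 6
j=6: u_6=401/720 ∈ [7/15, 26/45) → index 6
j=7: u_7=461/720 ∈ [26/45, 7/9) → index 8
j=8: u_8=521/720 ∈ [26/45, 7/9) → index 8
j=9: u_9=581/720 ∈ [7/9, 13/15) → index 9
j=10: u_10=641/720 ∈ [8/9, 1) → index 11
j=11: u_11=701/720 ∈ [8/9, 1) → index 11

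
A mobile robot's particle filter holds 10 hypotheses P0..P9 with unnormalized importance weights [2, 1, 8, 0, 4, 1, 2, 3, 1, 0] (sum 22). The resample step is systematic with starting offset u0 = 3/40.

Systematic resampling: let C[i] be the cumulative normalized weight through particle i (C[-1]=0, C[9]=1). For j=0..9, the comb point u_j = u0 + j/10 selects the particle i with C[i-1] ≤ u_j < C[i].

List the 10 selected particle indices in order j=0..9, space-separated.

C = [1/11, 3/22, 1/2, 1/2, 15/22, 8/11, 9/11, 21/22, 1, 1]
j=0: u_0=3/40 ∈ [0, 1/11) → index 0
j=1: u_1=7/40 ∈ [3/22, 1/2) → index 2
j=2: u_2=11/40 ∈ [3/22, 1/2) → index 2
j=3: u_3=3/8 ∈ [3/22, 1/2) → index 2
j=4: u_4=19/40 ∈ [3/22, 1/2) → index 2
j=5: u_5=23/40 ∈ [1/2, 15/22) → index 4
j=6: u_6=27/40 ∈ [1/2, 15/22) → index 4
j=7: u_7=31/40 ∈ [8/11, 9/11) → index 6
j=8: u_8=7/8 ∈ [9/11, 21/22) → index 7
j=9: u_9=39/40 ∈ [21/22, 1) → index 8

0 2 2 2 2 4 4 6 7 8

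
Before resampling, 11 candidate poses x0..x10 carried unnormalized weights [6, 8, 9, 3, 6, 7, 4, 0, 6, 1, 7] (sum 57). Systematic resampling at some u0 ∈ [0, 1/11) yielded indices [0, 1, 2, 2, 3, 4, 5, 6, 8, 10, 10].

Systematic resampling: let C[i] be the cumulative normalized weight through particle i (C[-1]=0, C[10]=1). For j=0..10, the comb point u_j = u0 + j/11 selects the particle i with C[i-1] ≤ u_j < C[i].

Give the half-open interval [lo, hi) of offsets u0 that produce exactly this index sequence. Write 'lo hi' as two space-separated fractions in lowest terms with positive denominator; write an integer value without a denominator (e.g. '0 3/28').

C = [2/19, 14/57, 23/57, 26/57, 32/57, 13/19, 43/57, 43/57, 49/57, 50/57, 1]
j=0 picked index 0: u0 ∈ [0, 2/19)
j=1 picked index 1: u0 ∈ [3/209, 97/627)
j=2 picked index 2: u0 ∈ [40/627, 139/627)
j=3 picked index 2: u0 ∈ [-17/627, 82/627)
j=4 picked index 3: u0 ∈ [25/627, 58/627)
j=5 picked index 4: u0 ∈ [1/627, 67/627)
j=6 picked index 5: u0 ∈ [10/627, 29/209)
j=7 picked index 6: u0 ∈ [10/209, 74/627)
j=8 picked index 8: u0 ∈ [17/627, 83/627)
j=9 picked index 10: u0 ∈ [37/627, 2/11)
j=10 picked index 10: u0 ∈ [-20/627, 1/11)
intersection: [40/627, 1/11)

40/627 1/11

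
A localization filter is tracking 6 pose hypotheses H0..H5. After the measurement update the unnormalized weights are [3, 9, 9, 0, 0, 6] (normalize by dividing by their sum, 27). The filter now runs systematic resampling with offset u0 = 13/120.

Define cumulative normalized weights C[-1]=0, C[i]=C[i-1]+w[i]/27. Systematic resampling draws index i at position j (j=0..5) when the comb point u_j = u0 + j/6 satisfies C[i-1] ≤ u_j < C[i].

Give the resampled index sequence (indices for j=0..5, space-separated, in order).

0 1 1 2 2 5

C = [1/9, 4/9, 7/9, 7/9, 7/9, 1]
j=0: u_0=13/120 ∈ [0, 1/9) → index 0
j=1: u_1=11/40 ∈ [1/9, 4/9) → index 1
j=2: u_2=53/120 ∈ [1/9, 4/9) → index 1
j=3: u_3=73/120 ∈ [4/9, 7/9) → index 2
j=4: u_4=31/40 ∈ [4/9, 7/9) → index 2
j=5: u_5=113/120 ∈ [7/9, 1) → index 5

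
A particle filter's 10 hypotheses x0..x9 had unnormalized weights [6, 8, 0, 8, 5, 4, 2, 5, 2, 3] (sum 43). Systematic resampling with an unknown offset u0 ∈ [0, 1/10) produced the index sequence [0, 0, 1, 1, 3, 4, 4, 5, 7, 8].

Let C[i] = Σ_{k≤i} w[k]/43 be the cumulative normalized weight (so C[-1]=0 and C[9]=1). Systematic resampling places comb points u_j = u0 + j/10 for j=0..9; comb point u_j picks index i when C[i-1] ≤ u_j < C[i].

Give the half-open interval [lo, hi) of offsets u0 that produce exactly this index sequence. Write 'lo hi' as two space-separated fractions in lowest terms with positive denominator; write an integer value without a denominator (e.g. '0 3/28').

1/86 9/430

C = [6/43, 14/43, 14/43, 22/43, 27/43, 31/43, 33/43, 38/43, 40/43, 1]
j=0 picked index 0: u0 ∈ [0, 6/43)
j=1 picked index 0: u0 ∈ [-1/10, 17/430)
j=2 picked index 1: u0 ∈ [-13/215, 27/215)
j=3 picked index 1: u0 ∈ [-69/430, 11/430)
j=4 picked index 3: u0 ∈ [-16/215, 24/215)
j=5 picked index 4: u0 ∈ [1/86, 11/86)
j=6 picked index 4: u0 ∈ [-19/215, 6/215)
j=7 picked index 5: u0 ∈ [-31/430, 9/430)
j=8 picked index 7: u0 ∈ [-7/215, 18/215)
j=9 picked index 8: u0 ∈ [-7/430, 13/430)
intersection: [1/86, 9/430)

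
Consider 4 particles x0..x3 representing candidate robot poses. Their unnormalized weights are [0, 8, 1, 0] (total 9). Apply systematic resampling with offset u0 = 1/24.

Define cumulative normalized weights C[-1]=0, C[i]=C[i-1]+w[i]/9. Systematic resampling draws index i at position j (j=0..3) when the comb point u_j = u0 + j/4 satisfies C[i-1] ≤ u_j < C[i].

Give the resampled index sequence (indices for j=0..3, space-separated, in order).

C = [0, 8/9, 1, 1]
j=0: u_0=1/24 ∈ [0, 8/9) → index 1
j=1: u_1=7/24 ∈ [0, 8/9) → index 1
j=2: u_2=13/24 ∈ [0, 8/9) → index 1
j=3: u_3=19/24 ∈ [0, 8/9) → index 1

1 1 1 1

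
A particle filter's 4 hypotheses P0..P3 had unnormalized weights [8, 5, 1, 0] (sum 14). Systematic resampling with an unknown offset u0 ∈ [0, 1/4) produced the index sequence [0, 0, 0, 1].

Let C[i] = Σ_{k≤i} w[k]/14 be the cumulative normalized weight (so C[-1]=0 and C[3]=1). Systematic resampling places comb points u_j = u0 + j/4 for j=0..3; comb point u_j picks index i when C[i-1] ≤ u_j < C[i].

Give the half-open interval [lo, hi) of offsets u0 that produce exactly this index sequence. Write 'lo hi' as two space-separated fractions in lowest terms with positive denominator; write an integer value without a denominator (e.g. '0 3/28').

C = [4/7, 13/14, 1, 1]
j=0 picked index 0: u0 ∈ [0, 4/7)
j=1 picked index 0: u0 ∈ [-1/4, 9/28)
j=2 picked index 0: u0 ∈ [-1/2, 1/14)
j=3 picked index 1: u0 ∈ [-5/28, 5/28)
intersection: [0, 1/14)

0 1/14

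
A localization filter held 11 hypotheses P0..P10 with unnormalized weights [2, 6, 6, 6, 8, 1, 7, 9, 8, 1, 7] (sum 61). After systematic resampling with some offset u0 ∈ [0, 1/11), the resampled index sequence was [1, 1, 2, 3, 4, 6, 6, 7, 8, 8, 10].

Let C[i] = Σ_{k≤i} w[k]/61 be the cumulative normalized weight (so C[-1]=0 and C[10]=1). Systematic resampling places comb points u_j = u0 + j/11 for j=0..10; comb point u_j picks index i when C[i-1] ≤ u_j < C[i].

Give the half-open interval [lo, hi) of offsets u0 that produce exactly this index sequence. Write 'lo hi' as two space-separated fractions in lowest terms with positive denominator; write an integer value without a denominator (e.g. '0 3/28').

2/61 27/671

C = [2/61, 8/61, 14/61, 20/61, 28/61, 29/61, 36/61, 45/61, 53/61, 54/61, 1]
j=0 picked index 1: u0 ∈ [2/61, 8/61)
j=1 picked index 1: u0 ∈ [-39/671, 27/671)
j=2 picked index 2: u0 ∈ [-34/671, 32/671)
j=3 picked index 3: u0 ∈ [-29/671, 37/671)
j=4 picked index 4: u0 ∈ [-24/671, 64/671)
j=5 picked index 6: u0 ∈ [14/671, 91/671)
j=6 picked index 6: u0 ∈ [-47/671, 30/671)
j=7 picked index 7: u0 ∈ [-31/671, 68/671)
j=8 picked index 8: u0 ∈ [7/671, 95/671)
j=9 picked index 8: u0 ∈ [-54/671, 34/671)
j=10 picked index 10: u0 ∈ [-16/671, 1/11)
intersection: [2/61, 27/671)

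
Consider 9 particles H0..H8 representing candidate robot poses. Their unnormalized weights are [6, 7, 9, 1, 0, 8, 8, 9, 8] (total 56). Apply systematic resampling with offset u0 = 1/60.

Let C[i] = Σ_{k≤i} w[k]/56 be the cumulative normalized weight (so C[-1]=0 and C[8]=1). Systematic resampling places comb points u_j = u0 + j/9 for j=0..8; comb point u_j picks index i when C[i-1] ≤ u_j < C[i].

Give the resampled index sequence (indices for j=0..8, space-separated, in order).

0 1 2 2 5 6 6 7 8

C = [3/28, 13/56, 11/28, 23/56, 23/56, 31/56, 39/56, 6/7, 1]
j=0: u_0=1/60 ∈ [0, 3/28) → index 0
j=1: u_1=23/180 ∈ [3/28, 13/56) → index 1
j=2: u_2=43/180 ∈ [13/56, 11/28) → index 2
j=3: u_3=7/20 ∈ [13/56, 11/28) → index 2
j=4: u_4=83/180 ∈ [23/56, 31/56) → index 5
j=5: u_5=103/180 ∈ [31/56, 39/56) → index 6
j=6: u_6=41/60 ∈ [31/56, 39/56) → index 6
j=7: u_7=143/180 ∈ [39/56, 6/7) → index 7
j=8: u_8=163/180 ∈ [6/7, 1) → index 8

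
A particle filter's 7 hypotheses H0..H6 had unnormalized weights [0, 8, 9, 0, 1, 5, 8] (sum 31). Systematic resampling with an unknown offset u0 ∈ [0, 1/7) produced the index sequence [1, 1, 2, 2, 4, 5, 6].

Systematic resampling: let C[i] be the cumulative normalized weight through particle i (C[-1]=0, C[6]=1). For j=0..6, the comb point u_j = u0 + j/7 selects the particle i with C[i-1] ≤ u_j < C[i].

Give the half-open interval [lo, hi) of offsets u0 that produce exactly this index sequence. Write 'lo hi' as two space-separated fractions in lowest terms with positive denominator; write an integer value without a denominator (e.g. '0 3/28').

C = [0, 8/31, 17/31, 17/31, 18/31, 23/31, 1]
j=0 picked index 1: u0 ∈ [0, 8/31)
j=1 picked index 1: u0 ∈ [-1/7, 25/217)
j=2 picked index 2: u0 ∈ [-6/217, 57/217)
j=3 picked index 2: u0 ∈ [-37/217, 26/217)
j=4 picked index 4: u0 ∈ [-5/217, 2/217)
j=5 picked index 5: u0 ∈ [-29/217, 6/217)
j=6 picked index 6: u0 ∈ [-25/217, 1/7)
intersection: [0, 2/217)

0 2/217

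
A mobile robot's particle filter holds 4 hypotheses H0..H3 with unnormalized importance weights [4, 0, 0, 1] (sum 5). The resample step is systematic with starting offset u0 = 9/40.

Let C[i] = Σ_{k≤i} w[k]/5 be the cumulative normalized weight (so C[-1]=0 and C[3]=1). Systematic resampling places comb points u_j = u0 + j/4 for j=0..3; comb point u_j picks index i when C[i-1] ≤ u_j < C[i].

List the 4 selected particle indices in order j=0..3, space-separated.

0 0 0 3

C = [4/5, 4/5, 4/5, 1]
j=0: u_0=9/40 ∈ [0, 4/5) → index 0
j=1: u_1=19/40 ∈ [0, 4/5) → index 0
j=2: u_2=29/40 ∈ [0, 4/5) → index 0
j=3: u_3=39/40 ∈ [4/5, 1) → index 3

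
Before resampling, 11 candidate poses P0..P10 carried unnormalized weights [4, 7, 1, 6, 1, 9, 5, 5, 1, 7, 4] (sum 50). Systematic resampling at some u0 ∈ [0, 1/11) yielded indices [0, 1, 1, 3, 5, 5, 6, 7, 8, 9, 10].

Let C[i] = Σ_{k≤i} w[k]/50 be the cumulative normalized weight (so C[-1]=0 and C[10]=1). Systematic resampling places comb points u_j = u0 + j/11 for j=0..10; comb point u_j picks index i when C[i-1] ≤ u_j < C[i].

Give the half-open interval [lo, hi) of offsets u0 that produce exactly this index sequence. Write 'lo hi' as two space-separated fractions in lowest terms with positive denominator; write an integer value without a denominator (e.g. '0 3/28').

9/275 21/550

C = [2/25, 11/50, 6/25, 9/25, 19/50, 14/25, 33/50, 19/25, 39/50, 23/25, 1]
j=0 picked index 0: u0 ∈ [0, 2/25)
j=1 picked index 1: u0 ∈ [-3/275, 71/550)
j=2 picked index 1: u0 ∈ [-28/275, 21/550)
j=3 picked index 3: u0 ∈ [-9/275, 24/275)
j=4 picked index 5: u0 ∈ [9/550, 54/275)
j=5 picked index 5: u0 ∈ [-41/550, 29/275)
j=6 picked index 6: u0 ∈ [4/275, 63/550)
j=7 picked index 7: u0 ∈ [13/550, 34/275)
j=8 picked index 8: u0 ∈ [9/275, 29/550)
j=9 picked index 9: u0 ∈ [-21/550, 28/275)
j=10 picked index 10: u0 ∈ [3/275, 1/11)
intersection: [9/275, 21/550)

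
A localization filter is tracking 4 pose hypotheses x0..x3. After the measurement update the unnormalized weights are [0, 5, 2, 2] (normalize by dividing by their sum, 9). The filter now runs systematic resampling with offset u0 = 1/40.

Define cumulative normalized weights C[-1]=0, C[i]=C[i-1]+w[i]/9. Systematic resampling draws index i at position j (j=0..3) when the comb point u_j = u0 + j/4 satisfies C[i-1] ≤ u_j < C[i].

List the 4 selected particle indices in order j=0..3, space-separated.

C = [0, 5/9, 7/9, 1]
j=0: u_0=1/40 ∈ [0, 5/9) → index 1
j=1: u_1=11/40 ∈ [0, 5/9) → index 1
j=2: u_2=21/40 ∈ [0, 5/9) → index 1
j=3: u_3=31/40 ∈ [5/9, 7/9) → index 2

1 1 1 2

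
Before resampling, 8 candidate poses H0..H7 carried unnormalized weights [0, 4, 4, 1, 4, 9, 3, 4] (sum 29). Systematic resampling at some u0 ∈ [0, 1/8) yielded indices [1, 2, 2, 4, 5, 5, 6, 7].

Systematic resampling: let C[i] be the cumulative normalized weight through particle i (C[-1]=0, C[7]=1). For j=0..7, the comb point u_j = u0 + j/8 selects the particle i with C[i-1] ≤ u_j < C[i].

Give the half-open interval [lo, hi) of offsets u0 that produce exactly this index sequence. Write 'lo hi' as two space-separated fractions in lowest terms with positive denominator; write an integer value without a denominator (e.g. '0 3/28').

3/232 3/116

C = [0, 4/29, 8/29, 9/29, 13/29, 22/29, 25/29, 1]
j=0 picked index 1: u0 ∈ [0, 4/29)
j=1 picked index 2: u0 ∈ [3/232, 35/232)
j=2 picked index 2: u0 ∈ [-13/116, 3/116)
j=3 picked index 4: u0 ∈ [-15/232, 17/232)
j=4 picked index 5: u0 ∈ [-3/58, 15/58)
j=5 picked index 5: u0 ∈ [-41/232, 31/232)
j=6 picked index 6: u0 ∈ [1/116, 13/116)
j=7 picked index 7: u0 ∈ [-3/232, 1/8)
intersection: [3/232, 3/116)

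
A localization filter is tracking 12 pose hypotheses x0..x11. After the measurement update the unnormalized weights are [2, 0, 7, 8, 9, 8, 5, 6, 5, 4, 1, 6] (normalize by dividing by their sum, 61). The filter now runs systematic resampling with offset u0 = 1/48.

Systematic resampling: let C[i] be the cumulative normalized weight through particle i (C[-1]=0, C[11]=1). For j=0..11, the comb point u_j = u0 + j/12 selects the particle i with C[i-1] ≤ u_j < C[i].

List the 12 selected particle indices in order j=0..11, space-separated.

C = [2/61, 2/61, 9/61, 17/61, 26/61, 34/61, 39/61, 45/61, 50/61, 54/61, 55/61, 1]
j=0: u_0=1/48 ∈ [0, 2/61) → index 0
j=1: u_1=5/48 ∈ [2/61, 9/61) → index 2
j=2: u_2=3/16 ∈ [9/61, 17/61) → index 3
j=3: u_3=13/48 ∈ [9/61, 17/61) → index 3
j=4: u_4=17/48 ∈ [17/61, 26/61) → index 4
j=5: u_5=7/16 ∈ [26/61, 34/61) → index 5
j=6: u_6=25/48 ∈ [26/61, 34/61) → index 5
j=7: u_7=29/48 ∈ [34/61, 39/61) → index 6
j=8: u_8=11/16 ∈ [39/61, 45/61) → index 7
j=9: u_9=37/48 ∈ [45/61, 50/61) → index 8
j=10: u_10=41/48 ∈ [50/61, 54/61) → index 9
j=11: u_11=15/16 ∈ [55/61, 1) → index 11

0 2 3 3 4 5 5 6 7 8 9 11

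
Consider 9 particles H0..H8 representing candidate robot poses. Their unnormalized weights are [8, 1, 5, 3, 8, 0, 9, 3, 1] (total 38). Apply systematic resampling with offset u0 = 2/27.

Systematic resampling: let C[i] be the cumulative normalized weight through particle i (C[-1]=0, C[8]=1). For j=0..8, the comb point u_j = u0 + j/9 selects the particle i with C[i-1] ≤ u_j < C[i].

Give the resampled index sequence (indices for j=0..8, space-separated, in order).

0 0 2 3 4 4 6 6 7

C = [4/19, 9/38, 7/19, 17/38, 25/38, 25/38, 17/19, 37/38, 1]
j=0: u_0=2/27 ∈ [0, 4/19) → index 0
j=1: u_1=5/27 ∈ [0, 4/19) → index 0
j=2: u_2=8/27 ∈ [9/38, 7/19) → index 2
j=3: u_3=11/27 ∈ [7/19, 17/38) → index 3
j=4: u_4=14/27 ∈ [17/38, 25/38) → index 4
j=5: u_5=17/27 ∈ [17/38, 25/38) → index 4
j=6: u_6=20/27 ∈ [25/38, 17/19) → index 6
j=7: u_7=23/27 ∈ [25/38, 17/19) → index 6
j=8: u_8=26/27 ∈ [17/19, 37/38) → index 7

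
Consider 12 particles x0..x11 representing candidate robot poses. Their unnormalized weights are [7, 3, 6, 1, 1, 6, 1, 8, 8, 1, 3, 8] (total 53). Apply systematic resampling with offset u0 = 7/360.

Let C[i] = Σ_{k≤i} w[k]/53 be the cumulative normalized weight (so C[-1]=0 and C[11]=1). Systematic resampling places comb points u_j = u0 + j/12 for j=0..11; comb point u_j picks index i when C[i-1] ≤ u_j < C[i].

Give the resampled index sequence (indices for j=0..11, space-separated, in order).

0 0 1 2 5 5 7 7 8 8 11 11

C = [7/53, 10/53, 16/53, 17/53, 18/53, 24/53, 25/53, 33/53, 41/53, 42/53, 45/53, 1]
j=0: u_0=7/360 ∈ [0, 7/53) → index 0
j=1: u_1=37/360 ∈ [0, 7/53) → index 0
j=2: u_2=67/360 ∈ [7/53, 10/53) → index 1
j=3: u_3=97/360 ∈ [10/53, 16/53) → index 2
j=4: u_4=127/360 ∈ [18/53, 24/53) → index 5
j=5: u_5=157/360 ∈ [18/53, 24/53) → index 5
j=6: u_6=187/360 ∈ [25/53, 33/53) → index 7
j=7: u_7=217/360 ∈ [25/53, 33/53) → index 7
j=8: u_8=247/360 ∈ [33/53, 41/53) → index 8
j=9: u_9=277/360 ∈ [33/53, 41/53) → index 8
j=10: u_10=307/360 ∈ [45/53, 1) → index 11
j=11: u_11=337/360 ∈ [45/53, 1) → index 11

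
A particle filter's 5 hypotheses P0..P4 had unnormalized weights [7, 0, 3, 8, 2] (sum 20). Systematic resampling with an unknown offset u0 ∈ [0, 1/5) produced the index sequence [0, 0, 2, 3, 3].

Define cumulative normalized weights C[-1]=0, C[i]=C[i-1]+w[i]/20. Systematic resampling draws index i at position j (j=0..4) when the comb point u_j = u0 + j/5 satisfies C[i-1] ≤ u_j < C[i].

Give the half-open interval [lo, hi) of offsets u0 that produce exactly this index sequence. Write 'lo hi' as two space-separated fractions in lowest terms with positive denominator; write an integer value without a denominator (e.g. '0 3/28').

C = [7/20, 7/20, 1/2, 9/10, 1]
j=0 picked index 0: u0 ∈ [0, 7/20)
j=1 picked index 0: u0 ∈ [-1/5, 3/20)
j=2 picked index 2: u0 ∈ [-1/20, 1/10)
j=3 picked index 3: u0 ∈ [-1/10, 3/10)
j=4 picked index 3: u0 ∈ [-3/10, 1/10)
intersection: [0, 1/10)

0 1/10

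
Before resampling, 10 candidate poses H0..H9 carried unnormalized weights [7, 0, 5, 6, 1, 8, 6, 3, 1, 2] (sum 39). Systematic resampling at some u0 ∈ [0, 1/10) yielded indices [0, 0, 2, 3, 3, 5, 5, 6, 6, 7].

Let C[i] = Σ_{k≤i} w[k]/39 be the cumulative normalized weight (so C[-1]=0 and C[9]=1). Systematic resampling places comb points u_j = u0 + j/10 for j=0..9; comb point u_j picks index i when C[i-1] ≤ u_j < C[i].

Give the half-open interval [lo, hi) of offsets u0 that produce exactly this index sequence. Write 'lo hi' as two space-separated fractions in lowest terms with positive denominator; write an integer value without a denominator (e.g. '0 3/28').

1/130 3/130

C = [7/39, 7/39, 4/13, 6/13, 19/39, 9/13, 11/13, 12/13, 37/39, 1]
j=0 picked index 0: u0 ∈ [0, 7/39)
j=1 picked index 0: u0 ∈ [-1/10, 31/390)
j=2 picked index 2: u0 ∈ [-4/195, 7/65)
j=3 picked index 3: u0 ∈ [1/130, 21/130)
j=4 picked index 3: u0 ∈ [-6/65, 4/65)
j=5 picked index 5: u0 ∈ [-1/78, 5/26)
j=6 picked index 5: u0 ∈ [-22/195, 6/65)
j=7 picked index 6: u0 ∈ [-1/130, 19/130)
j=8 picked index 6: u0 ∈ [-7/65, 3/65)
j=9 picked index 7: u0 ∈ [-7/130, 3/130)
intersection: [1/130, 3/130)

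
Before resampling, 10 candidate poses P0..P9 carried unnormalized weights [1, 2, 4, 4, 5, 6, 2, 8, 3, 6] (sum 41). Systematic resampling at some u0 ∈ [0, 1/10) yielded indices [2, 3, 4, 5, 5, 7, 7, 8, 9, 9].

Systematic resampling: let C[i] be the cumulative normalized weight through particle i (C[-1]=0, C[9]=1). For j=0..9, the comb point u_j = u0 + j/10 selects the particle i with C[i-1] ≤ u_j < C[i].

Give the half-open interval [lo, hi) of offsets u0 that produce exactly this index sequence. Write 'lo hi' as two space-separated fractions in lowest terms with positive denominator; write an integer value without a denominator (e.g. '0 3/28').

37/410 1/10

C = [1/41, 3/41, 7/41, 11/41, 16/41, 22/41, 24/41, 32/41, 35/41, 1]
j=0 picked index 2: u0 ∈ [3/41, 7/41)
j=1 picked index 3: u0 ∈ [29/410, 69/410)
j=2 picked index 4: u0 ∈ [14/205, 39/205)
j=3 picked index 5: u0 ∈ [37/410, 97/410)
j=4 picked index 5: u0 ∈ [-2/205, 28/205)
j=5 picked index 7: u0 ∈ [7/82, 23/82)
j=6 picked index 7: u0 ∈ [-3/205, 37/205)
j=7 picked index 8: u0 ∈ [33/410, 63/410)
j=8 picked index 9: u0 ∈ [11/205, 1/5)
j=9 picked index 9: u0 ∈ [-19/410, 1/10)
intersection: [37/410, 1/10)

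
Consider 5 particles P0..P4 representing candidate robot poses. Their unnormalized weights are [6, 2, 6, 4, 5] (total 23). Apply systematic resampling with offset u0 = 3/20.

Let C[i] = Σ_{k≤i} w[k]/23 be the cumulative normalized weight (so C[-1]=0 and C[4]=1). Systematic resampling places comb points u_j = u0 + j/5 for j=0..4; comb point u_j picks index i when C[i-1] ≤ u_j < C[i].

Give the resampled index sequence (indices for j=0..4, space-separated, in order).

0 2 2 3 4

C = [6/23, 8/23, 14/23, 18/23, 1]
j=0: u_0=3/20 ∈ [0, 6/23) → index 0
j=1: u_1=7/20 ∈ [8/23, 14/23) → index 2
j=2: u_2=11/20 ∈ [8/23, 14/23) → index 2
j=3: u_3=3/4 ∈ [14/23, 18/23) → index 3
j=4: u_4=19/20 ∈ [18/23, 1) → index 4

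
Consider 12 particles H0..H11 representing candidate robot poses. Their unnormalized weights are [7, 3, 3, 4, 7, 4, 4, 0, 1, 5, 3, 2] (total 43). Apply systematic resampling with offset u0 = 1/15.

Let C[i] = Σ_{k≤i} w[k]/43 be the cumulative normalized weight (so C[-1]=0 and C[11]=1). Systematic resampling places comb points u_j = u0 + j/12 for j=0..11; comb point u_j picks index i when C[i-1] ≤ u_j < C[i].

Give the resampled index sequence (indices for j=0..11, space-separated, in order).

0 0 2 3 4 4 5 5 6 9 10 11

C = [7/43, 10/43, 13/43, 17/43, 24/43, 28/43, 32/43, 32/43, 33/43, 38/43, 41/43, 1]
j=0: u_0=1/15 ∈ [0, 7/43) → index 0
j=1: u_1=3/20 ∈ [0, 7/43) → index 0
j=2: u_2=7/30 ∈ [10/43, 13/43) → index 2
j=3: u_3=19/60 ∈ [13/43, 17/43) → index 3
j=4: u_4=2/5 ∈ [17/43, 24/43) → index 4
j=5: u_5=29/60 ∈ [17/43, 24/43) → index 4
j=6: u_6=17/30 ∈ [24/43, 28/43) → index 5
j=7: u_7=13/20 ∈ [24/43, 28/43) → index 5
j=8: u_8=11/15 ∈ [28/43, 32/43) → index 6
j=9: u_9=49/60 ∈ [33/43, 38/43) → index 9
j=10: u_10=9/10 ∈ [38/43, 41/43) → index 10
j=11: u_11=59/60 ∈ [41/43, 1) → index 11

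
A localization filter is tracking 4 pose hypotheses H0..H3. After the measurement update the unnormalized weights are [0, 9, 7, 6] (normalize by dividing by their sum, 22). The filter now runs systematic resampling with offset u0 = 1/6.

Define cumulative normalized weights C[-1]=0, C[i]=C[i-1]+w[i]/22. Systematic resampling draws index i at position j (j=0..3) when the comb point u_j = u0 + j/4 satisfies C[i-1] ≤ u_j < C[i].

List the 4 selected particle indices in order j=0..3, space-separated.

C = [0, 9/22, 8/11, 1]
j=0: u_0=1/6 ∈ [0, 9/22) → index 1
j=1: u_1=5/12 ∈ [9/22, 8/11) → index 2
j=2: u_2=2/3 ∈ [9/22, 8/11) → index 2
j=3: u_3=11/12 ∈ [8/11, 1) → index 3

1 2 2 3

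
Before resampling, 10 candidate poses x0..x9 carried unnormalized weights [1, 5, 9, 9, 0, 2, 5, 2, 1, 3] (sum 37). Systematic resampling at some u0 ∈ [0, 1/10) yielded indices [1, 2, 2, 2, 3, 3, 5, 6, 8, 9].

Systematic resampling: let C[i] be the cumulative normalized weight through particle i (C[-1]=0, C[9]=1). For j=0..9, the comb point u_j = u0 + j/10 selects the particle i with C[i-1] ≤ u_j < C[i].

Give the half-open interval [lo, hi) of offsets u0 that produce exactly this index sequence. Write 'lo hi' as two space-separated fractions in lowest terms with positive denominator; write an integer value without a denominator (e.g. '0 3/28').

C = [1/37, 6/37, 15/37, 24/37, 24/37, 26/37, 31/37, 33/37, 34/37, 1]
j=0 picked index 1: u0 ∈ [1/37, 6/37)
j=1 picked index 2: u0 ∈ [23/370, 113/370)
j=2 picked index 2: u0 ∈ [-7/185, 38/185)
j=3 picked index 2: u0 ∈ [-51/370, 39/370)
j=4 picked index 3: u0 ∈ [1/185, 46/185)
j=5 picked index 3: u0 ∈ [-7/74, 11/74)
j=6 picked index 5: u0 ∈ [9/185, 19/185)
j=7 picked index 6: u0 ∈ [1/370, 51/370)
j=8 picked index 8: u0 ∈ [17/185, 22/185)
j=9 picked index 9: u0 ∈ [7/370, 1/10)
intersection: [17/185, 1/10)

17/185 1/10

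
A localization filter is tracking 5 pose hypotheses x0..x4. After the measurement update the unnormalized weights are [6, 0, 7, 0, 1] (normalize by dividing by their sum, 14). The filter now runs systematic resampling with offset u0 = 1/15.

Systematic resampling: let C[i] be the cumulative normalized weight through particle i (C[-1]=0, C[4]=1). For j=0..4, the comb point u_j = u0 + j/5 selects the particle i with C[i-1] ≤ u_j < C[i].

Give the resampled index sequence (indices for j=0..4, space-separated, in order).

0 0 2 2 2

C = [3/7, 3/7, 13/14, 13/14, 1]
j=0: u_0=1/15 ∈ [0, 3/7) → index 0
j=1: u_1=4/15 ∈ [0, 3/7) → index 0
j=2: u_2=7/15 ∈ [3/7, 13/14) → index 2
j=3: u_3=2/3 ∈ [3/7, 13/14) → index 2
j=4: u_4=13/15 ∈ [3/7, 13/14) → index 2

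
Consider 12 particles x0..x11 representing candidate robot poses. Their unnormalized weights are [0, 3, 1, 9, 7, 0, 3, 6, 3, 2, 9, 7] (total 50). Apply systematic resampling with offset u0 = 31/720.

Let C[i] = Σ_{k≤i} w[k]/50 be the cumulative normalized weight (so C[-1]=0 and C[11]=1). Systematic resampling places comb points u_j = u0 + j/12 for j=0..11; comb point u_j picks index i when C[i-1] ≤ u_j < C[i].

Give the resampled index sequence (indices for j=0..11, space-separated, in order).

C = [0, 3/50, 2/25, 13/50, 2/5, 2/5, 23/50, 29/50, 16/25, 17/25, 43/50, 1]
j=0: u_0=31/720 ∈ [0, 3/50) → index 1
j=1: u_1=91/720 ∈ [2/25, 13/50) → index 3
j=2: u_2=151/720 ∈ [2/25, 13/50) → index 3
j=3: u_3=211/720 ∈ [13/50, 2/5) → index 4
j=4: u_4=271/720 ∈ [13/50, 2/5) → index 4
j=5: u_5=331/720 ∈ [2/5, 23/50) → index 6
j=6: u_6=391/720 ∈ [23/50, 29/50) → index 7
j=7: u_7=451/720 ∈ [29/50, 16/25) → index 8
j=8: u_8=511/720 ∈ [17/25, 43/50) → index 10
j=9: u_9=571/720 ∈ [17/25, 43/50) → index 10
j=10: u_10=631/720 ∈ [43/50, 1) → index 11
j=11: u_11=691/720 ∈ [43/50, 1) → index 11

1 3 3 4 4 6 7 8 10 10 11 11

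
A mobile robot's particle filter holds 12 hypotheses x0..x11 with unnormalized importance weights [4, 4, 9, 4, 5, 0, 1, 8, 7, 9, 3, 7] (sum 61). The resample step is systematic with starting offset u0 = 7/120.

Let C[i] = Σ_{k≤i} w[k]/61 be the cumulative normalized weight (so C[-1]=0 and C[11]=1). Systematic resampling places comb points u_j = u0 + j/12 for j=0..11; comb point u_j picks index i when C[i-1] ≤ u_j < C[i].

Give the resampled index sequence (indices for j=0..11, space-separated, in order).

C = [4/61, 8/61, 17/61, 21/61, 26/61, 26/61, 27/61, 35/61, 42/61, 51/61, 54/61, 1]
j=0: u_0=7/120 ∈ [0, 4/61) → index 0
j=1: u_1=17/120 ∈ [8/61, 17/61) → index 2
j=2: u_2=9/40 ∈ [8/61, 17/61) → index 2
j=3: u_3=37/120 ∈ [17/61, 21/61) → index 3
j=4: u_4=47/120 ∈ [21/61, 26/61) → index 4
j=5: u_5=19/40 ∈ [27/61, 35/61) → index 7
j=6: u_6=67/120 ∈ [27/61, 35/61) → index 7
j=7: u_7=77/120 ∈ [35/61, 42/61) → index 8
j=8: u_8=29/40 ∈ [42/61, 51/61) → index 9
j=9: u_9=97/120 ∈ [42/61, 51/61) → index 9
j=10: u_10=107/120 ∈ [54/61, 1) → index 11
j=11: u_11=39/40 ∈ [54/61, 1) → index 11

0 2 2 3 4 7 7 8 9 9 11 11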